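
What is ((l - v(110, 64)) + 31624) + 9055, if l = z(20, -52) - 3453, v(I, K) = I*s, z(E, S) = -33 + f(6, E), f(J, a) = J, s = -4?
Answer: 37639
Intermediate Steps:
z(E, S) = -27 (z(E, S) = -33 + 6 = -27)
v(I, K) = -4*I (v(I, K) = I*(-4) = -4*I)
l = -3480 (l = -27 - 3453 = -3480)
((l - v(110, 64)) + 31624) + 9055 = ((-3480 - (-4)*110) + 31624) + 9055 = ((-3480 - 1*(-440)) + 31624) + 9055 = ((-3480 + 440) + 31624) + 9055 = (-3040 + 31624) + 9055 = 28584 + 9055 = 37639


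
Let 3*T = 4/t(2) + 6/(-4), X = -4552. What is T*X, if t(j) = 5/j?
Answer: -2276/15 ≈ -151.73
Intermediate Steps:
T = 1/30 (T = (4/((5/2)) + 6/(-4))/3 = (4/((5*(½))) + 6*(-¼))/3 = (4/(5/2) - 3/2)/3 = (4*(⅖) - 3/2)/3 = (8/5 - 3/2)/3 = (⅓)*(⅒) = 1/30 ≈ 0.033333)
T*X = (1/30)*(-4552) = -2276/15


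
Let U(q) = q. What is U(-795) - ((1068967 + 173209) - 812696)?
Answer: -430275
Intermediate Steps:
U(-795) - ((1068967 + 173209) - 812696) = -795 - ((1068967 + 173209) - 812696) = -795 - (1242176 - 812696) = -795 - 1*429480 = -795 - 429480 = -430275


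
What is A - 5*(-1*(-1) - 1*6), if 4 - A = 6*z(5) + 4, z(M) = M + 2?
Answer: -17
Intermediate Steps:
z(M) = 2 + M
A = -42 (A = 4 - (6*(2 + 5) + 4) = 4 - (6*7 + 4) = 4 - (42 + 4) = 4 - 1*46 = 4 - 46 = -42)
A - 5*(-1*(-1) - 1*6) = -42 - 5*(-1*(-1) - 1*6) = -42 - 5*(1 - 6) = -42 - 5*(-5) = -42 + 25 = -17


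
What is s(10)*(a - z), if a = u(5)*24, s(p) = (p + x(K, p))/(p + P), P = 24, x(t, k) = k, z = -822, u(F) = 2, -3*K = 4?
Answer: 8700/17 ≈ 511.76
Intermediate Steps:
K = -4/3 (K = -⅓*4 = -4/3 ≈ -1.3333)
s(p) = 2*p/(24 + p) (s(p) = (p + p)/(p + 24) = (2*p)/(24 + p) = 2*p/(24 + p))
a = 48 (a = 2*24 = 48)
s(10)*(a - z) = (2*10/(24 + 10))*(48 - 1*(-822)) = (2*10/34)*(48 + 822) = (2*10*(1/34))*870 = (10/17)*870 = 8700/17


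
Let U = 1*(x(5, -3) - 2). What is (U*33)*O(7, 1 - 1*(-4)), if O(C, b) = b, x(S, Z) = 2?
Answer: 0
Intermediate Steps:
U = 0 (U = 1*(2 - 2) = 1*0 = 0)
(U*33)*O(7, 1 - 1*(-4)) = (0*33)*(1 - 1*(-4)) = 0*(1 + 4) = 0*5 = 0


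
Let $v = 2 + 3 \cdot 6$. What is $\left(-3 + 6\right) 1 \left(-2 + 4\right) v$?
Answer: $120$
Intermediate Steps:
$v = 20$ ($v = 2 + 18 = 20$)
$\left(-3 + 6\right) 1 \left(-2 + 4\right) v = \left(-3 + 6\right) 1 \left(-2 + 4\right) 20 = 3 \cdot 1 \cdot 2 \cdot 20 = 3 \cdot 2 \cdot 20 = 6 \cdot 20 = 120$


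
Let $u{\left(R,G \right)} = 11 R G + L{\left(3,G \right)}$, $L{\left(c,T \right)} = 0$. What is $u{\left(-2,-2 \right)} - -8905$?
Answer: $8949$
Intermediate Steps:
$u{\left(R,G \right)} = 11 G R$ ($u{\left(R,G \right)} = 11 R G + 0 = 11 G R + 0 = 11 G R$)
$u{\left(-2,-2 \right)} - -8905 = 11 \left(-2\right) \left(-2\right) - -8905 = 44 + 8905 = 8949$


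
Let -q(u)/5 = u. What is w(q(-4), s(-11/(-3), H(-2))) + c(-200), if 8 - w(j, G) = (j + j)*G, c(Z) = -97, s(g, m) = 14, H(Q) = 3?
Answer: -649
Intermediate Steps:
q(u) = -5*u
w(j, G) = 8 - 2*G*j (w(j, G) = 8 - (j + j)*G = 8 - 2*j*G = 8 - 2*G*j)
w(q(-4), s(-11/(-3), H(-2))) + c(-200) = (8 - 2*14*(-5*(-4))) - 97 = (8 - 2*14*20) - 97 = (8 - 560) - 97 = -552 - 97 = -649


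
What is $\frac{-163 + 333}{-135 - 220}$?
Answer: $- \frac{34}{71} \approx -0.47887$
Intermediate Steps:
$\frac{-163 + 333}{-135 - 220} = \frac{170}{-355} = 170 \left(- \frac{1}{355}\right) = - \frac{34}{71}$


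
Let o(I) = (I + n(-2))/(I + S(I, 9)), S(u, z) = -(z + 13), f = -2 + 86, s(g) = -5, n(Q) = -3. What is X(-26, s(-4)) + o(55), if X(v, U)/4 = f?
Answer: 11140/33 ≈ 337.58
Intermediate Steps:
f = 84
X(v, U) = 336 (X(v, U) = 4*84 = 336)
S(u, z) = -13 - z (S(u, z) = -(13 + z) = -13 - z)
o(I) = (-3 + I)/(-22 + I) (o(I) = (I - 3)/(I + (-13 - 1*9)) = (-3 + I)/(I + (-13 - 9)) = (-3 + I)/(I - 22) = (-3 + I)/(-22 + I))
X(-26, s(-4)) + o(55) = 336 + (-3 + 55)/(-22 + 55) = 336 + 52/33 = 11140/33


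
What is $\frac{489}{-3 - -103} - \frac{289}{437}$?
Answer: $\frac{184793}{43700} \approx 4.2287$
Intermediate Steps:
$\frac{489}{-3 - -103} - \frac{289}{437} = \frac{489}{-3 + 103} - \frac{289}{437} = \frac{489}{100} - \frac{289}{437} = \frac{184793}{43700}$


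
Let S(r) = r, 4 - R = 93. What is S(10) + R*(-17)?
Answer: 1523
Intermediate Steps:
R = -89 (R = 4 - 1*93 = 4 - 93 = -89)
S(10) + R*(-17) = 10 - 89*(-17) = 10 + 1513 = 1523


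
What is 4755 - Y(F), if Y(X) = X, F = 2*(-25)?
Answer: 4805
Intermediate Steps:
F = -50
4755 - Y(F) = 4755 - 1*(-50) = 4755 + 50 = 4805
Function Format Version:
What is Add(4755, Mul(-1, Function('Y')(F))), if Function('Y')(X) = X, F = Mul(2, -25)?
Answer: 4805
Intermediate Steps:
F = -50
Add(4755, Mul(-1, Function('Y')(F))) = Add(4755, Mul(-1, -50)) = Add(4755, 50) = 4805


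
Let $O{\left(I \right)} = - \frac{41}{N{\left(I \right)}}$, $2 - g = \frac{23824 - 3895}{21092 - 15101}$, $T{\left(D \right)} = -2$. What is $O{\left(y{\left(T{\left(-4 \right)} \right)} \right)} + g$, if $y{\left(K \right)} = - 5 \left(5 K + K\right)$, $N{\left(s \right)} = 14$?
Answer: $- \frac{118963}{27958} \approx -4.2551$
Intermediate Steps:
$g = - \frac{2649}{1997}$ ($g = 2 - \frac{23824 - 3895}{21092 - 15101} = 2 - \frac{19929}{5991} = 2 - 19929 \cdot \frac{1}{5991} = 2 - \frac{6643}{1997} = - \frac{2649}{1997} \approx -1.3265$)
$y{\left(K \right)} = - 30 K$ ($y{\left(K \right)} = - 5 \cdot 6 K = - 30 K$)
$O{\left(I \right)} = - \frac{41}{14}$
$O{\left(y{\left(T{\left(-4 \right)} \right)} \right)} + g = - \frac{41}{14} - \frac{2649}{1997} = - \frac{118963}{27958}$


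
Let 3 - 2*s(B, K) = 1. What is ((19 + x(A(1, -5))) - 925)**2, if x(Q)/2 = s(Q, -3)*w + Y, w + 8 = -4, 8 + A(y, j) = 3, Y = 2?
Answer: 857476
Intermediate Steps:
A(y, j) = -5 (A(y, j) = -8 + 3 = -5)
s(B, K) = 1 (s(B, K) = 3/2 - 1/2*1 = 3/2 - 1/2 = 1)
w = -12 (w = -8 - 4 = -12)
x(Q) = -20 (x(Q) = 2*(1*(-12) + 2) = 2*(-12 + 2) = 2*(-10) = -20)
((19 + x(A(1, -5))) - 925)**2 = ((19 - 20) - 925)**2 = (-1 - 925)**2 = (-926)**2 = 857476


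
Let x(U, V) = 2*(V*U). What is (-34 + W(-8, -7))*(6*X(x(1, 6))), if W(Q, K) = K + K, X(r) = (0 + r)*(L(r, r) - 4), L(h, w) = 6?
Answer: -6912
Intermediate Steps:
x(U, V) = 2*U*V (x(U, V) = 2*(U*V) = 2*U*V)
X(r) = 2*r (X(r) = (0 + r)*(6 - 4) = r*2 = 2*r)
W(Q, K) = 2*K
(-34 + W(-8, -7))*(6*X(x(1, 6))) = (-34 + 2*(-7))*(6*(2*(2*1*6))) = (-34 - 14)*(6*(2*12)) = -288*24 = -48*144 = -6912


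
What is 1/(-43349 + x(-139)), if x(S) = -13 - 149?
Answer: -1/43511 ≈ -2.2983e-5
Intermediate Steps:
x(S) = -162
1/(-43349 + x(-139)) = 1/(-43349 - 162) = 1/(-43511) = -1/43511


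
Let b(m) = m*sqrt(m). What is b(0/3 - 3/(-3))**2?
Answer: 1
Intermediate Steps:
b(m) = m**(3/2)
b(0/3 - 3/(-3))**2 = ((0/3 - 3/(-3))**(3/2))**2 = ((0*(1/3) - 3*(-1/3))**(3/2))**2 = ((0 + 1)**(3/2))**2 = (1**(3/2))**2 = 1**2 = 1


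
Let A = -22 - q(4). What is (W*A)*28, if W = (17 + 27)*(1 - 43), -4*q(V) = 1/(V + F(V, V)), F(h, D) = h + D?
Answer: 1137290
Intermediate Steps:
F(h, D) = D + h
q(V) = -1/(12*V) (q(V) = -1/(4*(V + (V + V))) = -1/(4*(V + 2*V)) = -1/(3*V)/4 = -1/(12*V))
W = -1848 (W = 44*(-42) = -1848)
A = -1055/48 (A = -22 - (-1)/(12*4) = -22 - 1*(-1/48) = -22 + 1/48 = -1055/48 ≈ -21.979)
(W*A)*28 = -1848*(-1055/48)*28 = (81235/2)*28 = 1137290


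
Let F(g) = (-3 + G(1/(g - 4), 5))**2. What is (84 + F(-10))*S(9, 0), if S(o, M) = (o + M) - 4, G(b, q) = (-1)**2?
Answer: 440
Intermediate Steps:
G(b, q) = 1
S(o, M) = -4 + M + o (S(o, M) = (M + o) - 4 = -4 + M + o)
F(g) = 4 (F(g) = (-3 + 1)**2 = (-2)**2 = 4)
(84 + F(-10))*S(9, 0) = (84 + 4)*(-4 + 0 + 9) = 88*5 = 440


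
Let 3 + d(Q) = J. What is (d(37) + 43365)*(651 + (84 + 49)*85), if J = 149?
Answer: 520217516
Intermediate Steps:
d(Q) = 146 (d(Q) = -3 + 149 = 146)
(d(37) + 43365)*(651 + (84 + 49)*85) = (146 + 43365)*(651 + (84 + 49)*85) = 43511*(651 + 133*85) = 43511*(651 + 11305) = 43511*11956 = 520217516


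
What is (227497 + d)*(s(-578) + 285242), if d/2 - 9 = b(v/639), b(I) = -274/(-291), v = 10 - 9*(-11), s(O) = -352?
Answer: 18861829889570/291 ≈ 6.4817e+10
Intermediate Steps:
v = 109 (v = 10 + 99 = 109)
b(I) = 274/291 (b(I) = -274*(-1/291) = 274/291)
d = 5786/291 (d = 18 + 2*(274/291) = 18 + 548/291 = 5786/291 ≈ 19.883)
(227497 + d)*(s(-578) + 285242) = (227497 + 5786/291)*(-352 + 285242) = (66207413/291)*284890 = 18861829889570/291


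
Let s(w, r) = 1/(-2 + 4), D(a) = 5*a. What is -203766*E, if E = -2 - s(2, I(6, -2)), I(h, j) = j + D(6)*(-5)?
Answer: 509415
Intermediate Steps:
I(h, j) = -150 + j (I(h, j) = j + (5*6)*(-5) = j + 30*(-5) = j - 150 = -150 + j)
s(w, r) = ½ (s(w, r) = 1/2 = ½)
E = -5/2 (E = -2 - 1*½ = -2 - ½ = -5/2 ≈ -2.5000)
-203766*E = -203766*(-5/2) = 509415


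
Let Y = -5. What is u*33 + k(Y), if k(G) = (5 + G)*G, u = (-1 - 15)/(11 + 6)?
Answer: -528/17 ≈ -31.059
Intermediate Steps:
u = -16/17 ≈ -0.94118
k(G) = G*(5 + G)
u*33 + k(Y) = -16/17*33 - 5*(5 - 5) = -528/17 - 5*0 = -528/17 + 0 = -528/17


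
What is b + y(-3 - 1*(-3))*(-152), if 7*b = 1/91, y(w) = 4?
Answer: -387295/637 ≈ -608.00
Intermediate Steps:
b = 1/637 (b = (1/7)/91 = (1/7)*(1/91) = 1/637 ≈ 0.0015699)
b + y(-3 - 1*(-3))*(-152) = 1/637 + 4*(-152) = 1/637 - 608 = -387295/637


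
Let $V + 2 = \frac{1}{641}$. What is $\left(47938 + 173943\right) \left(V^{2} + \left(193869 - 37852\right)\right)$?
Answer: $\frac{14223917128865378}{410881} \approx 3.4618 \cdot 10^{10}$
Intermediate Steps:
$V = - \frac{1281}{641}$ ($V = -2 + \frac{1}{641} = - \frac{1281}{641} \approx -1.9984$)
$\left(47938 + 173943\right) \left(V^{2} + \left(193869 - 37852\right)\right) = \left(47938 + 173943\right) \left(\left(- \frac{1281}{641}\right)^{2} + \left(193869 - 37852\right)\right) = 221881 \left(\frac{1640961}{410881} + \left(193869 - 37852\right)\right) = 221881 \left(\frac{1640961}{410881} + 156017\right) = 221881 \cdot \frac{64106061938}{410881} = \frac{14223917128865378}{410881}$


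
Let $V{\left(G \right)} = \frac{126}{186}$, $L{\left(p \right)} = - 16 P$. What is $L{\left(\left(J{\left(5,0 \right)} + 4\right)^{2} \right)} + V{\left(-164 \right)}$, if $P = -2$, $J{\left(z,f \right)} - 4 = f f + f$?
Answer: $\frac{1013}{31} \approx 32.677$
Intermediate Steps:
$J{\left(z,f \right)} = 4 + f + f^{2}$ ($J{\left(z,f \right)} = 4 + \left(f f + f\right) = 4 + \left(f^{2} + f\right) = 4 + \left(f + f^{2}\right) = 4 + f + f^{2}$)
$L{\left(p \right)} = 32$ ($L{\left(p \right)} = \left(-16\right) \left(-2\right) = 32$)
$V{\left(G \right)} = \frac{21}{31}$ ($V{\left(G \right)} = 126 \cdot \frac{1}{186} = \frac{21}{31}$)
$L{\left(\left(J{\left(5,0 \right)} + 4\right)^{2} \right)} + V{\left(-164 \right)} = 32 + \frac{21}{31} = \frac{1013}{31}$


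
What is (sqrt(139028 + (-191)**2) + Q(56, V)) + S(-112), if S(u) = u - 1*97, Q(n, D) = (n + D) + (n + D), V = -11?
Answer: -119 + 3*sqrt(19501) ≈ 299.94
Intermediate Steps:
Q(n, D) = 2*D + 2*n (Q(n, D) = (D + n) + (D + n) = 2*D + 2*n)
S(u) = -97 + u (S(u) = u - 97 = -97 + u)
(sqrt(139028 + (-191)**2) + Q(56, V)) + S(-112) = (sqrt(139028 + (-191)**2) + (2*(-11) + 2*56)) + (-97 - 112) = (sqrt(139028 + 36481) + (-22 + 112)) - 209 = (sqrt(175509) + 90) - 209 = (3*sqrt(19501) + 90) - 209 = (90 + 3*sqrt(19501)) - 209 = -119 + 3*sqrt(19501)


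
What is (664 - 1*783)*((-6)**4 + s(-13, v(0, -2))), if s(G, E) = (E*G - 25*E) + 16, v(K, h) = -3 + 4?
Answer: -151606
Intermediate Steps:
v(K, h) = 1
s(G, E) = 16 - 25*E + E*G (s(G, E) = (-25*E + E*G) + 16 = 16 - 25*E + E*G)
(664 - 1*783)*((-6)**4 + s(-13, v(0, -2))) = (664 - 1*783)*((-6)**4 + (16 - 25*1 + 1*(-13))) = (664 - 783)*(1296 + (16 - 25 - 13)) = -119*(1296 - 22) = -119*1274 = -151606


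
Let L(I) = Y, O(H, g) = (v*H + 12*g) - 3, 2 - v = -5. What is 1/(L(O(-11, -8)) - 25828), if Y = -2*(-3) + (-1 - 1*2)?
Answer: -1/25825 ≈ -3.8722e-5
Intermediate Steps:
v = 7 (v = 2 - 1*(-5) = 2 + 5 = 7)
Y = 3 (Y = 6 + (-1 - 2) = 6 - 3 = 3)
O(H, g) = -3 + 7*H + 12*g (O(H, g) = (7*H + 12*g) - 3 = -3 + 7*H + 12*g)
L(I) = 3
1/(L(O(-11, -8)) - 25828) = 1/(3 - 25828) = 1/(-25825) = -1/25825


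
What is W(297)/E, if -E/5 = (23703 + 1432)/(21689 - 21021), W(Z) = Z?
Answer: -18036/11425 ≈ -1.5786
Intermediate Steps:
E = -125675/668 (E = -5*(23703 + 1432)/(21689 - 21021) = -125675/668 ≈ -188.14)
W(297)/E = 297/(-125675/668) = 297*(-668/125675) = -18036/11425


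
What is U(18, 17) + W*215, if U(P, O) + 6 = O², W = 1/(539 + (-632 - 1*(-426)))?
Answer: 94454/333 ≈ 283.65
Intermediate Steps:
W = 1/333 (W = 1/(539 + (-632 + 426)) = 1/(539 - 206) = 1/333 ≈ 0.0030030)
U(P, O) = -6 + O²
U(18, 17) + W*215 = (-6 + 17²) + (1/333)*215 = (-6 + 289) + 215/333 = 283 + 215/333 = 94454/333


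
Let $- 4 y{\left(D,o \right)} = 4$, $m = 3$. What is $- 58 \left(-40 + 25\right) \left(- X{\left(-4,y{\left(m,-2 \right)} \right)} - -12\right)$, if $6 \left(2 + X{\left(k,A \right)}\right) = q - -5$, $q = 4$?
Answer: $10875$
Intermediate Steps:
$y{\left(D,o \right)} = -1$ ($y{\left(D,o \right)} = \left(- \frac{1}{4}\right) 4 = -1$)
$X{\left(k,A \right)} = - \frac{1}{2}$ ($X{\left(k,A \right)} = -2 + \frac{4 - -5}{6} = -2 + \frac{4 + 5}{6} = -2 + \frac{1}{6} \cdot 9 = -2 + \frac{3}{2} = - \frac{1}{2}$)
$- 58 \left(-40 + 25\right) \left(- X{\left(-4,y{\left(m,-2 \right)} \right)} - -12\right) = - 58 \left(-40 + 25\right) \left(\left(-1\right) \left(- \frac{1}{2}\right) - -12\right) = \left(-58\right) \left(-15\right) \left(\frac{1}{2} + 12\right) = 870 \cdot \frac{25}{2} = 10875$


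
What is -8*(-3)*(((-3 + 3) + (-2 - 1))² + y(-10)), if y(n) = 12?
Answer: 504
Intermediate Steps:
-8*(-3)*(((-3 + 3) + (-2 - 1))² + y(-10)) = -8*(-3)*(((-3 + 3) + (-2 - 1))² + 12) = -(-24)*((0 - 3)² + 12) = -(-24)*((-3)² + 12) = -(-24)*(9 + 12) = -(-24)*21 = -1*(-504) = 504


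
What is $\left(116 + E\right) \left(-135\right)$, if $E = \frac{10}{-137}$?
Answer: $- \frac{2144070}{137} \approx -15650.0$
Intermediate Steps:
$E = - \frac{10}{137}$ ($E = 10 \left(- \frac{1}{137}\right) = - \frac{10}{137} \approx -0.072993$)
$\left(116 + E\right) \left(-135\right) = \left(116 - \frac{10}{137}\right) \left(-135\right) = \frac{15882}{137} \left(-135\right) = - \frac{2144070}{137}$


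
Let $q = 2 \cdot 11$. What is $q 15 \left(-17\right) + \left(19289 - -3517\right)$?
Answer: $17196$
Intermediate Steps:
$q = 22$
$q 15 \left(-17\right) + \left(19289 - -3517\right) = 22 \cdot 15 \left(-17\right) + \left(19289 - -3517\right) = 330 \left(-17\right) + \left(19289 + 3517\right) = -5610 + 22806 = 17196$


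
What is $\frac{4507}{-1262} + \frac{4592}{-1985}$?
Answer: $- \frac{14741499}{2505070} \approx -5.8847$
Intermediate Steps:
$\frac{4507}{-1262} + \frac{4592}{-1985} = 4507 \left(- \frac{1}{1262}\right) + 4592 \left(- \frac{1}{1985}\right) = - \frac{4507}{1262} - \frac{4592}{1985} = - \frac{14741499}{2505070}$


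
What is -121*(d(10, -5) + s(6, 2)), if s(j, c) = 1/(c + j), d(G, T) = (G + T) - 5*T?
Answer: -29161/8 ≈ -3645.1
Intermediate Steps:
d(G, T) = G - 4*T
-121*(d(10, -5) + s(6, 2)) = -121*((10 - 4*(-5)) + 1/(2 + 6)) = -121*((10 + 20) + 1/8) = -121*(30 + ⅛) = -121*241/8 = -29161/8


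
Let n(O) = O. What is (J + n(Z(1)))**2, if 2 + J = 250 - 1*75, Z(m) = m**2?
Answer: 30276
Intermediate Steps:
J = 173 (J = -2 + (250 - 1*75) = -2 + (250 - 75) = -2 + 175 = 173)
(J + n(Z(1)))**2 = (173 + 1**2)**2 = (173 + 1)**2 = 174**2 = 30276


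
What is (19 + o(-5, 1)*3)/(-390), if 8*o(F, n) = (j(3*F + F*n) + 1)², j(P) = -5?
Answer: -5/78 ≈ -0.064103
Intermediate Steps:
o(F, n) = 2 (o(F, n) = (-5 + 1)²/8 = (⅛)*(-4)² = (⅛)*16 = 2)
(19 + o(-5, 1)*3)/(-390) = (19 + 2*3)/(-390) = (19 + 6)*(-1/390) = 25*(-1/390) = -5/78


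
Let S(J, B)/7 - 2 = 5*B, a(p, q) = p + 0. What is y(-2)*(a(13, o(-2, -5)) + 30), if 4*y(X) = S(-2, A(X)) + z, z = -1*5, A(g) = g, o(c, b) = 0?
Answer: -2623/4 ≈ -655.75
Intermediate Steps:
a(p, q) = p
S(J, B) = 14 + 35*B (S(J, B) = 14 + 7*(5*B) = 14 + 35*B)
z = -5
y(X) = 9/4 + 35*X/4 (y(X) = ((14 + 35*X) - 5)/4 = (9 + 35*X)/4 = 9/4 + 35*X/4)
y(-2)*(a(13, o(-2, -5)) + 30) = (9/4 + (35/4)*(-2))*(13 + 30) = (9/4 - 35/2)*43 = -61/4*43 = -2623/4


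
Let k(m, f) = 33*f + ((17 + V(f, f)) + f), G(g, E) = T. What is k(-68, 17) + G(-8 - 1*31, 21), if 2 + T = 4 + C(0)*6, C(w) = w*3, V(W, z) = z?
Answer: 614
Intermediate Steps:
C(w) = 3*w
T = 2 (T = -2 + (4 + (3*0)*6) = -2 + (4 + 0*6) = -2 + (4 + 0) = -2 + 4 = 2)
G(g, E) = 2
k(m, f) = 17 + 35*f (k(m, f) = 33*f + ((17 + f) + f) = 33*f + (17 + 2*f) = 17 + 35*f)
k(-68, 17) + G(-8 - 1*31, 21) = (17 + 35*17) + 2 = (17 + 595) + 2 = 612 + 2 = 614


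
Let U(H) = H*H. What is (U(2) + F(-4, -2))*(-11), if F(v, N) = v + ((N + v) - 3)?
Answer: 99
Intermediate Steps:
U(H) = H**2
F(v, N) = -3 + N + 2*v (F(v, N) = v + (-3 + N + v) = -3 + N + 2*v)
(U(2) + F(-4, -2))*(-11) = (2**2 + (-3 - 2 + 2*(-4)))*(-11) = (4 + (-3 - 2 - 8))*(-11) = (4 - 13)*(-11) = -9*(-11) = 99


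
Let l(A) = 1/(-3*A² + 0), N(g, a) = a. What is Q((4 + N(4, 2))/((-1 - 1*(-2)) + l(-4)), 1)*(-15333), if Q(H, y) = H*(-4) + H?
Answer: 13247712/47 ≈ 2.8187e+5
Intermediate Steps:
l(A) = -1/(3*A²) (l(A) = 1/(-3*A²) = -1/(3*A²))
Q(H, y) = -3*H (Q(H, y) = -4*H + H = -3*H)
Q((4 + N(4, 2))/((-1 - 1*(-2)) + l(-4)), 1)*(-15333) = -3*(4 + 2)/((-1 - 1*(-2)) - ⅓/(-4)²)*(-15333) = -18/((-1 + 2) - ⅓*1/16)*(-15333) = -18/(1 - 1/48)*(-15333) = -18/47/48*(-15333) = -18*48/47*(-15333) = -3*288/47*(-15333) = -864/47*(-15333) = 13247712/47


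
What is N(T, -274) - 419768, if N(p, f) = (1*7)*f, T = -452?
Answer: -421686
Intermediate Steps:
N(p, f) = 7*f
N(T, -274) - 419768 = 7*(-274) - 419768 = -1918 - 419768 = -421686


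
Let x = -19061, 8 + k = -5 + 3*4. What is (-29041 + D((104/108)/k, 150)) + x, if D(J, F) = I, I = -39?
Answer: -48141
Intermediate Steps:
k = -1 (k = -8 + (-5 + 3*4) = -8 + (-5 + 12) = -8 + 7 = -1)
D(J, F) = -39
(-29041 + D((104/108)/k, 150)) + x = (-29041 - 39) - 19061 = -29080 - 19061 = -48141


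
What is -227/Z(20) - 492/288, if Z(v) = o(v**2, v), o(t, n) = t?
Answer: -2731/1200 ≈ -2.2758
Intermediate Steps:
Z(v) = v**2
-227/Z(20) - 492/288 = -227/(20**2) - 492/288 = -227/400 - 492*1/288 = -227*1/400 - 41/24 = -227/400 - 41/24 = -2731/1200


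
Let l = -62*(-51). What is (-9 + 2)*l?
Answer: -22134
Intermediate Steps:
l = 3162
(-9 + 2)*l = (-9 + 2)*3162 = -7*3162 = -22134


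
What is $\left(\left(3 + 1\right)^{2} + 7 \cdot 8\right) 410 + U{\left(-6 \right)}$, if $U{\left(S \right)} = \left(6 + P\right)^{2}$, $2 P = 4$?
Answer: $29584$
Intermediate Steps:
$P = 2$ ($P = \frac{1}{2} \cdot 4 = 2$)
$U{\left(S \right)} = 64$ ($U{\left(S \right)} = \left(6 + 2\right)^{2} = 8^{2} = 64$)
$\left(\left(3 + 1\right)^{2} + 7 \cdot 8\right) 410 + U{\left(-6 \right)} = \left(\left(3 + 1\right)^{2} + 7 \cdot 8\right) 410 + 64 = \left(4^{2} + 56\right) 410 + 64 = \left(16 + 56\right) 410 + 64 = 72 \cdot 410 + 64 = 29520 + 64 = 29584$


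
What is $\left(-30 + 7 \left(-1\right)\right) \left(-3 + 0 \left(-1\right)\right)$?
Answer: $111$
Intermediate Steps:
$\left(-30 + 7 \left(-1\right)\right) \left(-3 + 0 \left(-1\right)\right) = \left(-30 - 7\right) \left(-3 + 0\right) = \left(-37\right) \left(-3\right) = 111$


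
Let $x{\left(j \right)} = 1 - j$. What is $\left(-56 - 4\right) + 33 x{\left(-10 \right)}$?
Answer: $303$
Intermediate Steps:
$\left(-56 - 4\right) + 33 x{\left(-10 \right)} = \left(-56 - 4\right) + 33 \left(1 - -10\right) = \left(-56 - 4\right) + 33 \left(1 + 10\right) = -60 + 33 \cdot 11 = -60 + 363 = 303$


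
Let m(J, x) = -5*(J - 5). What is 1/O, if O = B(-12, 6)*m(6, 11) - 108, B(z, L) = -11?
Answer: -1/53 ≈ -0.018868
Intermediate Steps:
m(J, x) = 25 - 5*J (m(J, x) = -5*(-5 + J) = 25 - 5*J)
O = -53 (O = -11*(25 - 5*6) - 108 = -11*(25 - 30) - 108 = -11*(-5) - 108 = 55 - 108 = -53)
1/O = 1/(-53) = -1/53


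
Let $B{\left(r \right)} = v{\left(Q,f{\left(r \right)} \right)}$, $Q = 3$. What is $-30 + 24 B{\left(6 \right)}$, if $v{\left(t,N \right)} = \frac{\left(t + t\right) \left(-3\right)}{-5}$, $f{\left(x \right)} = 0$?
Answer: $\frac{282}{5} \approx 56.4$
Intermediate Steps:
$v{\left(t,N \right)} = \frac{6 t}{5}$ ($v{\left(t,N \right)} = 2 t \left(-3\right) \left(- \frac{1}{5}\right) = - 6 t \left(- \frac{1}{5}\right) = \frac{6 t}{5}$)
$B{\left(r \right)} = \frac{18}{5}$ ($B{\left(r \right)} = \frac{6}{5} \cdot 3 = \frac{18}{5}$)
$-30 + 24 B{\left(6 \right)} = -30 + 24 \cdot \frac{18}{5} = -30 + \frac{432}{5} = \frac{282}{5}$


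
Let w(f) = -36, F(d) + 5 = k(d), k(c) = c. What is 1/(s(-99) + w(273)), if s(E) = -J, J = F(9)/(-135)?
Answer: -135/4856 ≈ -0.027801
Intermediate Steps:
F(d) = -5 + d
J = -4/135 (J = (-5 + 9)/(-135) = 4*(-1/135) = -4/135 ≈ -0.029630)
s(E) = 4/135 (s(E) = -1*(-4/135) = 4/135)
1/(s(-99) + w(273)) = 1/(4/135 - 36) = 1/(-4856/135) = -135/4856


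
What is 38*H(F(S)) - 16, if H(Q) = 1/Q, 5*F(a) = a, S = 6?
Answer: 47/3 ≈ 15.667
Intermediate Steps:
F(a) = a/5
38*H(F(S)) - 16 = 38/(((⅕)*6)) - 16 = 38/(6/5) - 16 = 38*(⅚) - 16 = 95/3 - 16 = 47/3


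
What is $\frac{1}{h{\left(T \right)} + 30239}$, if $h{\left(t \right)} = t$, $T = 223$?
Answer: $\frac{1}{30462} \approx 3.2828 \cdot 10^{-5}$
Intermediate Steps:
$\frac{1}{h{\left(T \right)} + 30239} = \frac{1}{223 + 30239} = \frac{1}{30462}$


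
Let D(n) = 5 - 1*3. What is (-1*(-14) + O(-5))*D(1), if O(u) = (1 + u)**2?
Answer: 60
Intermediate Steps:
D(n) = 2 (D(n) = 5 - 3 = 2)
(-1*(-14) + O(-5))*D(1) = (-1*(-14) + (1 - 5)**2)*2 = (14 + (-4)**2)*2 = (14 + 16)*2 = 30*2 = 60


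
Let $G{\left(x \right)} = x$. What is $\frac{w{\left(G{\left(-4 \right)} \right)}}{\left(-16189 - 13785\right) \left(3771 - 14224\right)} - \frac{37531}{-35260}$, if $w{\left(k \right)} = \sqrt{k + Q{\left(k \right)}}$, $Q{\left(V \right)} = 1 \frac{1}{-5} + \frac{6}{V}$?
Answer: $\frac{37531}{35260} + \frac{i \sqrt{570}}{3133182220} \approx 1.0644 + 7.6199 \cdot 10^{-9} i$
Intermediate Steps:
$Q{\left(V \right)} = - \frac{1}{5} + \frac{6}{V}$ ($Q{\left(V \right)} = 1 \left(- \frac{1}{5}\right) + \frac{6}{V} = - \frac{1}{5} + \frac{6}{V}$)
$w{\left(k \right)} = \sqrt{k + \frac{30 - k}{5 k}}$
$\frac{w{\left(G{\left(-4 \right)} \right)}}{\left(-16189 - 13785\right) \left(3771 - 14224\right)} - \frac{37531}{-35260} = \frac{\frac{1}{5} \sqrt{-5 + 25 \left(-4\right) + \frac{150}{-4}}}{\left(-16189 - 13785\right) \left(3771 - 14224\right)} - \frac{37531}{-35260} = \frac{\frac{1}{5} \sqrt{-5 - 100 + 150 \left(- \frac{1}{4}\right)}}{\left(-29974\right) \left(-10453\right)} - - \frac{37531}{35260} = \frac{\frac{1}{5} \sqrt{-5 - 100 - \frac{75}{2}}}{313318222} + \frac{37531}{35260} = \frac{\sqrt{- \frac{285}{2}}}{5} \cdot \frac{1}{313318222} + \frac{37531}{35260} = \frac{\frac{1}{2} i \sqrt{570}}{5} \cdot \frac{1}{313318222} + \frac{37531}{35260} = \frac{i \sqrt{570}}{10} \cdot \frac{1}{313318222} + \frac{37531}{35260} = \frac{i \sqrt{570}}{3133182220} + \frac{37531}{35260} = \frac{37531}{35260} + \frac{i \sqrt{570}}{3133182220}$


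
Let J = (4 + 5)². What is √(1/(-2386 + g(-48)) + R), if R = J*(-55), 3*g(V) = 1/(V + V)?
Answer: 3*I*√233739633097103/687169 ≈ 66.746*I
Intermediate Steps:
g(V) = 1/(6*V) (g(V) = 1/(3*(V + V)) = 1/(3*((2*V))) = (1/(2*V))/3 = 1/(6*V))
J = 81 (J = 9² = 81)
R = -4455 (R = 81*(-55) = -4455)
√(1/(-2386 + g(-48)) + R) = √(1/(-2386 + (⅙)/(-48)) - 4455) = √(1/(-2386 + (⅙)*(-1/48)) - 4455) = √(1/(-2386 - 1/288) - 4455) = √(1/(-687169/288) - 4455) = √(-288/687169 - 4455) = √(-3061338183/687169) = 3*I*√233739633097103/687169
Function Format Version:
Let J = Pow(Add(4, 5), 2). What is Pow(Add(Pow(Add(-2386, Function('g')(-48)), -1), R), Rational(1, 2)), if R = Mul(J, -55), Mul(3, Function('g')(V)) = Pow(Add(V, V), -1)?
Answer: Mul(Rational(3, 687169), I, Pow(233739633097103, Rational(1, 2))) ≈ Mul(66.746, I)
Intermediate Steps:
Function('g')(V) = Mul(Rational(1, 6), Pow(V, -1)) (Function('g')(V) = Mul(Rational(1, 3), Pow(Add(V, V), -1)) = Mul(Rational(1, 3), Pow(Mul(2, V), -1)) = Mul(Rational(1, 3), Mul(Rational(1, 2), Pow(V, -1))) = Mul(Rational(1, 6), Pow(V, -1)))
J = 81 (J = Pow(9, 2) = 81)
R = -4455 (R = Mul(81, -55) = -4455)
Pow(Add(Pow(Add(-2386, Function('g')(-48)), -1), R), Rational(1, 2)) = Pow(Add(Pow(Add(-2386, Mul(Rational(1, 6), Pow(-48, -1))), -1), -4455), Rational(1, 2)) = Pow(Add(Pow(Add(-2386, Mul(Rational(1, 6), Rational(-1, 48))), -1), -4455), Rational(1, 2)) = Pow(Add(Pow(Add(-2386, Rational(-1, 288)), -1), -4455), Rational(1, 2)) = Pow(Add(Pow(Rational(-687169, 288), -1), -4455), Rational(1, 2)) = Pow(Add(Rational(-288, 687169), -4455), Rational(1, 2)) = Pow(Rational(-3061338183, 687169), Rational(1, 2)) = Mul(Rational(3, 687169), I, Pow(233739633097103, Rational(1, 2)))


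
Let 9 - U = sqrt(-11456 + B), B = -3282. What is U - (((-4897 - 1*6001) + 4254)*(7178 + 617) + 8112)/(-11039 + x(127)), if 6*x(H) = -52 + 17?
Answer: -310094787/66269 - I*sqrt(14738) ≈ -4679.3 - 121.4*I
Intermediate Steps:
x(H) = -35/6 (x(H) = (-52 + 17)/6 = (1/6)*(-35) = -35/6)
U = 9 - I*sqrt(14738) (U = 9 - sqrt(-11456 - 3282) = 9 - sqrt(-14738) = 9 - I*sqrt(14738) ≈ 9.0 - 121.4*I)
U - (((-4897 - 1*6001) + 4254)*(7178 + 617) + 8112)/(-11039 + x(127)) = (9 - I*sqrt(14738)) - (((-4897 - 1*6001) + 4254)*(7178 + 617) + 8112)/(-11039 - 35/6) = (9 - I*sqrt(14738)) - (((-4897 - 6001) + 4254)*7795 + 8112)/(-66269/6) = (9 - I*sqrt(14738)) - ((-10898 + 4254)*7795 + 8112)*(-6)/66269 = (9 - I*sqrt(14738)) - (-6644*7795 + 8112)*(-6)/66269 = (9 - I*sqrt(14738)) - (-51789980 + 8112)*(-6)/66269 = (9 - I*sqrt(14738)) - (-51781868)*(-6)/66269 = (9 - I*sqrt(14738)) - 1*310691208/66269 = (9 - I*sqrt(14738)) - 310691208/66269 = -310094787/66269 - I*sqrt(14738)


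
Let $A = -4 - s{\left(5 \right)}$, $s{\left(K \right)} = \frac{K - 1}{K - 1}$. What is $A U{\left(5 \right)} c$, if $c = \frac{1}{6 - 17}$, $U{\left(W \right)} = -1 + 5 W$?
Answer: $\frac{120}{11} \approx 10.909$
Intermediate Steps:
$s{\left(K \right)} = 1$ ($s{\left(K \right)} = \frac{-1 + K}{-1 + K} = 1$)
$c = - \frac{1}{11}$ ($c = \frac{1}{-11} = - \frac{1}{11} \approx -0.090909$)
$A = -5$ ($A = -4 - 1 = -5$)
$A U{\left(5 \right)} c = - 5 \left(-1 + 5 \cdot 5\right) \left(- \frac{1}{11}\right) = - 5 \left(-1 + 25\right) \left(- \frac{1}{11}\right) = \left(-5\right) 24 \left(- \frac{1}{11}\right) = \left(-120\right) \left(- \frac{1}{11}\right) = \frac{120}{11}$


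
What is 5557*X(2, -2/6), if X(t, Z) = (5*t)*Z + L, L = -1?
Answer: -72241/3 ≈ -24080.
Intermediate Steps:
X(t, Z) = -1 + 5*Z*t (X(t, Z) = (5*t)*Z - 1 = 5*Z*t - 1 = -1 + 5*Z*t)
5557*X(2, -2/6) = 5557*(-1 + 5*(-2/6)*2) = 5557*(-1 + 5*(-2*⅙)*2) = 5557*(-1 + 5*(-⅓)*2) = 5557*(-1 - 10/3) = 5557*(-13/3) = -72241/3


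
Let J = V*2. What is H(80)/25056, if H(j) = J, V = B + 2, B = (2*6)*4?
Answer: 25/6264 ≈ 0.0039911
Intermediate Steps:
B = 48 (B = 12*4 = 48)
V = 50 (V = 48 + 2 = 50)
J = 100 (J = 50*2 = 100)
H(j) = 100
H(80)/25056 = 100/25056 = 100*(1/25056) = 25/6264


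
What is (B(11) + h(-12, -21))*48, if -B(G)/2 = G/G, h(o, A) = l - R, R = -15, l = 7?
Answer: 960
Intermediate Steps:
h(o, A) = 22 (h(o, A) = 7 - 1*(-15) = 7 + 15 = 22)
B(G) = -2 (B(G) = -2*G/G = -2*1 = -2)
(B(11) + h(-12, -21))*48 = (-2 + 22)*48 = 20*48 = 960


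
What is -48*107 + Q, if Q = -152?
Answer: -5288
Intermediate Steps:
-48*107 + Q = -48*107 - 152 = -5136 - 152 = -5288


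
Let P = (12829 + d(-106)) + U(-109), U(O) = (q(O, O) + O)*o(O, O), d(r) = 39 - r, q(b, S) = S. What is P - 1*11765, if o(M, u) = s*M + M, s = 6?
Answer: 167543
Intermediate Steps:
o(M, u) = 7*M (o(M, u) = 6*M + M = 7*M)
U(O) = 14*O² (U(O) = (O + O)*(7*O) = (2*O)*(7*O) = 14*O²)
P = 179308 (P = (12829 + (39 - 1*(-106))) + 14*(-109)² = (12829 + (39 + 106)) + 14*11881 = (12829 + 145) + 166334 = 12974 + 166334 = 179308)
P - 1*11765 = 179308 - 1*11765 = 179308 - 11765 = 167543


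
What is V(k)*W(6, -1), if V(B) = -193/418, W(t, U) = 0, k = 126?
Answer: 0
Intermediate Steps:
V(B) = -193/418 (V(B) = -193*1/418 = -193/418)
V(k)*W(6, -1) = -193/418*0 = 0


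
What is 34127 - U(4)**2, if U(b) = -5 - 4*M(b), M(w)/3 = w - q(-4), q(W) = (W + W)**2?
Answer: -477098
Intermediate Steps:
q(W) = 4*W**2 (q(W) = (2*W)**2 = 4*W**2)
M(w) = -192 + 3*w (M(w) = 3*(w - 4*(-4)**2) = 3*(w - 4*16) = 3*(w - 1*64) = 3*(w - 64) = 3*(-64 + w) = -192 + 3*w)
U(b) = 763 - 12*b (U(b) = -5 - 4*(-192 + 3*b) = -5 + (768 - 12*b) = 763 - 12*b)
34127 - U(4)**2 = 34127 - (763 - 12*4)**2 = 34127 - (763 - 48)**2 = 34127 - 1*715**2 = 34127 - 1*511225 = 34127 - 511225 = -477098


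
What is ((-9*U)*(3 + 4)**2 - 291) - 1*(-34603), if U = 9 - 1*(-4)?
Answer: 28579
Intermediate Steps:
U = 13 (U = 9 + 4 = 13)
((-9*U)*(3 + 4)**2 - 291) - 1*(-34603) = ((-9*13)*(3 + 4)**2 - 291) - 1*(-34603) = (-117*7**2 - 291) + 34603 = (-117*49 - 291) + 34603 = (-5733 - 291) + 34603 = -6024 + 34603 = 28579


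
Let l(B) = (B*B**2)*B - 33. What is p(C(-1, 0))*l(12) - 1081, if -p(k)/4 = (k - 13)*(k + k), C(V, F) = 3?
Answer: 4967639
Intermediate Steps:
l(B) = -33 + B**4 (l(B) = B**3*B - 33 = B**4 - 33 = -33 + B**4)
p(k) = -8*k*(-13 + k) (p(k) = -4*(k - 13)*(k + k) = -4*(-13 + k)*2*k = -8*k*(-13 + k))
p(C(-1, 0))*l(12) - 1081 = (8*3*(13 - 1*3))*(-33 + 12**4) - 1081 = (8*3*(13 - 3))*(-33 + 20736) - 1081 = (8*3*10)*20703 - 1081 = 240*20703 - 1081 = 4968720 - 1081 = 4967639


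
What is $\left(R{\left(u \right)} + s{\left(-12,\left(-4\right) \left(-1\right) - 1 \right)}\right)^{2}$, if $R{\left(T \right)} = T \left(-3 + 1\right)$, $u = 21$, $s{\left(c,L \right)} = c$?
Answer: $2916$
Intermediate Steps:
$R{\left(T \right)} = - 2 T$ ($R{\left(T \right)} = T \left(-2\right) = - 2 T$)
$\left(R{\left(u \right)} + s{\left(-12,\left(-4\right) \left(-1\right) - 1 \right)}\right)^{2} = \left(\left(-2\right) 21 - 12\right)^{2} = \left(-42 - 12\right)^{2} = \left(-54\right)^{2} = 2916$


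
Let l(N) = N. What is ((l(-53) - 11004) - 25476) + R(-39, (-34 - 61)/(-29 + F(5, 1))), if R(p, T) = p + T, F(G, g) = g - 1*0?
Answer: -1023921/28 ≈ -36569.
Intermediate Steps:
F(G, g) = g (F(G, g) = g + 0 = g)
R(p, T) = T + p
((l(-53) - 11004) - 25476) + R(-39, (-34 - 61)/(-29 + F(5, 1))) = ((-53 - 11004) - 25476) + ((-34 - 61)/(-29 + 1) - 39) = (-11057 - 25476) + (-95/(-28) - 39) = -36533 + (-95*(-1/28) - 39) = -36533 + (95/28 - 39) = -36533 - 997/28 = -1023921/28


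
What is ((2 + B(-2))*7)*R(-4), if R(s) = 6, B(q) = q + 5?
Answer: 210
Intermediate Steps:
B(q) = 5 + q
((2 + B(-2))*7)*R(-4) = ((2 + (5 - 2))*7)*6 = ((2 + 3)*7)*6 = (5*7)*6 = 35*6 = 210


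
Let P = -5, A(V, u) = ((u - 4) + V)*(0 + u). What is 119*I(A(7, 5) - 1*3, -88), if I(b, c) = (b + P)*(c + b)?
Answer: -194208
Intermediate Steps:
A(V, u) = u*(-4 + V + u) (A(V, u) = ((-4 + u) + V)*u = (-4 + V + u)*u = u*(-4 + V + u))
I(b, c) = (-5 + b)*(b + c) (I(b, c) = (b - 5)*(c + b) = (-5 + b)*(b + c))
119*I(A(7, 5) - 1*3, -88) = 119*((5*(-4 + 7 + 5) - 1*3)² - 5*(5*(-4 + 7 + 5) - 1*3) - 5*(-88) + (5*(-4 + 7 + 5) - 1*3)*(-88)) = 119*((5*8 - 3)² - 5*(5*8 - 3) + 440 + (5*8 - 3)*(-88)) = 119*((40 - 3)² - 5*(40 - 3) + 440 + (40 - 3)*(-88)) = 119*(37² - 5*37 + 440 + 37*(-88)) = 119*(1369 - 185 + 440 - 3256) = 119*(-1632) = -194208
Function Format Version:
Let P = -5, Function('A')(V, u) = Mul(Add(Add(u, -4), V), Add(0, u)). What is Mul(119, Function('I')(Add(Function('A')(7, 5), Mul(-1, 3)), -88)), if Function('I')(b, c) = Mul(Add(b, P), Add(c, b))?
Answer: -194208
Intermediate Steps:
Function('A')(V, u) = Mul(u, Add(-4, V, u)) (Function('A')(V, u) = Mul(Add(Add(-4, u), V), u) = Mul(Add(-4, V, u), u) = Mul(u, Add(-4, V, u)))
Function('I')(b, c) = Mul(Add(-5, b), Add(b, c)) (Function('I')(b, c) = Mul(Add(b, -5), Add(c, b)) = Mul(Add(-5, b), Add(b, c)))
Mul(119, Function('I')(Add(Function('A')(7, 5), Mul(-1, 3)), -88)) = Mul(119, Add(Pow(Add(Mul(5, Add(-4, 7, 5)), Mul(-1, 3)), 2), Mul(-5, Add(Mul(5, Add(-4, 7, 5)), Mul(-1, 3))), Mul(-5, -88), Mul(Add(Mul(5, Add(-4, 7, 5)), Mul(-1, 3)), -88))) = Mul(119, Add(Pow(Add(Mul(5, 8), -3), 2), Mul(-5, Add(Mul(5, 8), -3)), 440, Mul(Add(Mul(5, 8), -3), -88))) = Mul(119, Add(Pow(Add(40, -3), 2), Mul(-5, Add(40, -3)), 440, Mul(Add(40, -3), -88))) = Mul(119, Add(Pow(37, 2), Mul(-5, 37), 440, Mul(37, -88))) = Mul(119, Add(1369, -185, 440, -3256)) = Mul(119, -1632) = -194208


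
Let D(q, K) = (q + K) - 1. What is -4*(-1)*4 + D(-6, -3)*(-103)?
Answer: 1046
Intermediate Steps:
D(q, K) = -1 + K + q (D(q, K) = (K + q) - 1 = -1 + K + q)
-4*(-1)*4 + D(-6, -3)*(-103) = -4*(-1)*4 + (-1 - 3 - 6)*(-103) = 4*4 - 10*(-103) = 16 + 1030 = 1046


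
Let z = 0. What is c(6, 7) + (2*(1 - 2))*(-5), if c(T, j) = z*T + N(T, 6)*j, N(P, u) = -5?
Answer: -25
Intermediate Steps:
c(T, j) = -5*j (c(T, j) = 0*T - 5*j = 0 - 5*j = -5*j)
c(6, 7) + (2*(1 - 2))*(-5) = -5*7 + (2*(1 - 2))*(-5) = -35 + (2*(-1))*(-5) = -35 - 2*(-5) = -35 + 10 = -25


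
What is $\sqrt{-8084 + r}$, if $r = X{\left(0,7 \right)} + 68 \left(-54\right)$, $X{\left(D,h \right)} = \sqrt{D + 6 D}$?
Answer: $2 i \sqrt{2939} \approx 108.43 i$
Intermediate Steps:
$X{\left(D,h \right)} = \sqrt{7} \sqrt{D}$ ($X{\left(D,h \right)} = \sqrt{7 D} = \sqrt{7} \sqrt{D}$)
$r = -3672$ ($r = \sqrt{7} \sqrt{0} + 68 \left(-54\right) = \sqrt{7} \cdot 0 - 3672 = 0 - 3672 = -3672$)
$\sqrt{-8084 + r} = \sqrt{-8084 - 3672} = \sqrt{-11756} = 2 i \sqrt{2939}$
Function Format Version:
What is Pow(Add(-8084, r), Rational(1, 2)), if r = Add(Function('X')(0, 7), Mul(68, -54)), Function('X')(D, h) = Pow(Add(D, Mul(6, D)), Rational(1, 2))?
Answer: Mul(2, I, Pow(2939, Rational(1, 2))) ≈ Mul(108.43, I)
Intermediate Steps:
Function('X')(D, h) = Mul(Pow(7, Rational(1, 2)), Pow(D, Rational(1, 2))) (Function('X')(D, h) = Pow(Mul(7, D), Rational(1, 2)) = Mul(Pow(7, Rational(1, 2)), Pow(D, Rational(1, 2))))
r = -3672 (r = Add(Mul(Pow(7, Rational(1, 2)), Pow(0, Rational(1, 2))), Mul(68, -54)) = Add(Mul(Pow(7, Rational(1, 2)), 0), -3672) = Add(0, -3672) = -3672)
Pow(Add(-8084, r), Rational(1, 2)) = Pow(Add(-8084, -3672), Rational(1, 2)) = Pow(-11756, Rational(1, 2)) = Mul(2, I, Pow(2939, Rational(1, 2)))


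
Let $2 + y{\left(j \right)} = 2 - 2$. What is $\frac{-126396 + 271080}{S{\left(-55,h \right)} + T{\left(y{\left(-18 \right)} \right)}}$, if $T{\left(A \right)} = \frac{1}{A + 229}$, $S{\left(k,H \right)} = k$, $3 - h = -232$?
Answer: $- \frac{8210817}{3121} \approx -2630.8$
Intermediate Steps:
$h = 235$ ($h = 3 - -232 = 3 + 232 = 235$)
$y{\left(j \right)} = -2$ ($y{\left(j \right)} = -2 + \left(2 - 2\right) = -2 + 0 = -2$)
$T{\left(A \right)} = \frac{1}{229 + A}$
$\frac{-126396 + 271080}{S{\left(-55,h \right)} + T{\left(y{\left(-18 \right)} \right)}} = \frac{-126396 + 271080}{-55 + \frac{1}{229 - 2}} = \frac{144684}{-55 + \frac{1}{227}} = \frac{144684}{- \frac{12484}{227}} = 144684 \left(- \frac{227}{12484}\right) = - \frac{8210817}{3121}$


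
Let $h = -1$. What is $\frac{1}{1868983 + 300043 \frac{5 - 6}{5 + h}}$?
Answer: $\frac{4}{7175889} \approx 5.5742 \cdot 10^{-7}$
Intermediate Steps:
$\frac{1}{1868983 + 300043 \frac{5 - 6}{5 + h}} = \frac{1}{1868983 + 300043 \frac{5 - 6}{5 - 1}} = \frac{1}{1868983 + 300043 \left(- \frac{1}{4}\right)} = \frac{1}{1868983 - \frac{300043}{4}} = \frac{1}{\frac{7175889}{4}} = \frac{4}{7175889}$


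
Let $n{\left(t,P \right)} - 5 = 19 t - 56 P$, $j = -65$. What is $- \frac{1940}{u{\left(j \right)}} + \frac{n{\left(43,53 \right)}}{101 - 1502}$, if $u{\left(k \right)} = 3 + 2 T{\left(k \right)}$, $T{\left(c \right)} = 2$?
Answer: $- \frac{2702918}{9807} \approx -275.61$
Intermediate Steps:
$n{\left(t,P \right)} = 5 - 56 P + 19 t$ ($n{\left(t,P \right)} = 5 - \left(- 19 t + 56 P\right) = 5 - 56 P + 19 t$)
$u{\left(k \right)} = 7$ ($u{\left(k \right)} = 3 + 2 \cdot 2 = 3 + 4 = 7$)
$- \frac{1940}{u{\left(j \right)}} + \frac{n{\left(43,53 \right)}}{101 - 1502} = - \frac{1940}{7} + \frac{5 - 2968 + 19 \cdot 43}{101 - 1502} = \left(-1940\right) \frac{1}{7} + \frac{5 - 2968 + 817}{101 - 1502} = - \frac{1940}{7} - \frac{2146}{-1401} = - \frac{1940}{7} - - \frac{2146}{1401} = - \frac{1940}{7} + \frac{2146}{1401} = - \frac{2702918}{9807}$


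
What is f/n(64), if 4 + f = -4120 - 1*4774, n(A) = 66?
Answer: -1483/11 ≈ -134.82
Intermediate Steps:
f = -8898 (f = -4 + (-4120 - 1*4774) = -4 + (-4120 - 4774) = -4 - 8894 = -8898)
f/n(64) = -8898/66 = -8898*1/66 = -1483/11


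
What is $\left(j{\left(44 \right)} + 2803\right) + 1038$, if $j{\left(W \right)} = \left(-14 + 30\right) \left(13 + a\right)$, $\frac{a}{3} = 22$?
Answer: $5105$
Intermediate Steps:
$a = 66$ ($a = 3 \cdot 22 = 66$)
$j{\left(W \right)} = 1264$ ($j{\left(W \right)} = \left(-14 + 30\right) \left(13 + 66\right) = 16 \cdot 79 = 1264$)
$\left(j{\left(44 \right)} + 2803\right) + 1038 = \left(1264 + 2803\right) + 1038 = 4067 + 1038 = 5105$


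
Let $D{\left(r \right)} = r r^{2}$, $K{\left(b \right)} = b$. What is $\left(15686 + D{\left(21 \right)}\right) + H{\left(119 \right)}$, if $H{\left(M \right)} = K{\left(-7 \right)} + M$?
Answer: $25059$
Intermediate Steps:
$D{\left(r \right)} = r^{3}$
$H{\left(M \right)} = -7 + M$
$\left(15686 + D{\left(21 \right)}\right) + H{\left(119 \right)} = \left(15686 + 21^{3}\right) + \left(-7 + 119\right) = \left(15686 + 9261\right) + 112 = 24947 + 112 = 25059$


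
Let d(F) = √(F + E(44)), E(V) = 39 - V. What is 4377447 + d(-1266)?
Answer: 4377447 + I*√1271 ≈ 4.3774e+6 + 35.651*I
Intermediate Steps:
d(F) = √(-5 + F) (d(F) = √(F + (39 - 1*44)) = √(F + (39 - 44)) = √(F - 5) = √(-5 + F))
4377447 + d(-1266) = 4377447 + √(-5 - 1266) = 4377447 + √(-1271) = 4377447 + I*√1271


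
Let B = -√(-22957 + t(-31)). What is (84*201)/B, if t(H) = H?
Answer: 1206*I*√5747/821 ≈ 111.36*I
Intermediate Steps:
B = -2*I*√5747 (B = -√(-22957 - 31) = -√(-22988) = -2*I*√5747 ≈ -151.62*I)
(84*201)/B = (84*201)/((-2*I*√5747)) = 16884*(I*√5747/11494) = 1206*I*√5747/821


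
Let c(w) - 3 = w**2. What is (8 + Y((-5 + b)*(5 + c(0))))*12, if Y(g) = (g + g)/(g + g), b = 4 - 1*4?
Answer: 108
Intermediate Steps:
b = 0 (b = 4 - 4 = 0)
c(w) = 3 + w**2
Y(g) = 1 (Y(g) = (2*g)/((2*g)) = (2*g)*(1/(2*g)) = 1)
(8 + Y((-5 + b)*(5 + c(0))))*12 = (8 + 1)*12 = 9*12 = 108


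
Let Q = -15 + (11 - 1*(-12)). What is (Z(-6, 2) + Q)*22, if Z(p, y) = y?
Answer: 220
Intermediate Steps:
Q = 8 (Q = -15 + (11 + 12) = -15 + 23 = 8)
(Z(-6, 2) + Q)*22 = (2 + 8)*22 = 10*22 = 220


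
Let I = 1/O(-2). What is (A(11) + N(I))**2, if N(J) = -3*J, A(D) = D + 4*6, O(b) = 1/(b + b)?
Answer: 2209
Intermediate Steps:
O(b) = 1/(2*b)
I = -4 (I = 1/((1/2)/(-2)) = 1/((1/2)*(-1/2)) = 1/(-1/4) = -4)
A(D) = 24 + D (A(D) = D + 24 = 24 + D)
(A(11) + N(I))**2 = ((24 + 11) - 3*(-4))**2 = (35 + 12)**2 = 47**2 = 2209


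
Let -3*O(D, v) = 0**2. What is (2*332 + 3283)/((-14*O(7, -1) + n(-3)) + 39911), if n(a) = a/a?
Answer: 3947/39912 ≈ 0.098893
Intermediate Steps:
O(D, v) = 0 (O(D, v) = -1/3*0**2 = -1/3*0 = 0)
n(a) = 1
(2*332 + 3283)/((-14*O(7, -1) + n(-3)) + 39911) = (2*332 + 3283)/((-14*0 + 1) + 39911) = (664 + 3283)/((0 + 1) + 39911) = 3947/(1 + 39911) = 3947/39912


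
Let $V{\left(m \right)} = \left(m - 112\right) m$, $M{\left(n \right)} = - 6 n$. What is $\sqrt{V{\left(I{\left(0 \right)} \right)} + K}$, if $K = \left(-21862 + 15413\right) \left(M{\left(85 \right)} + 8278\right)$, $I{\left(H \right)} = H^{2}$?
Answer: $2 i \sqrt{12523958} \approx 7077.8 i$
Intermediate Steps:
$V{\left(m \right)} = m \left(-112 + m\right)$ ($V{\left(m \right)} = \left(-112 + m\right) m = m \left(-112 + m\right)$)
$K = -50095832$ ($K = \left(-21862 + 15413\right) \left(\left(-6\right) 85 + 8278\right) = - 6449 \left(-510 + 8278\right) = \left(-6449\right) 7768 = -50095832$)
$\sqrt{V{\left(I{\left(0 \right)} \right)} + K} = \sqrt{0^{2} \left(-112 + 0^{2}\right) - 50095832} = \sqrt{0 \left(-112 + 0\right) - 50095832} = \sqrt{0 \left(-112\right) - 50095832} = \sqrt{0 - 50095832} = \sqrt{-50095832} = 2 i \sqrt{12523958}$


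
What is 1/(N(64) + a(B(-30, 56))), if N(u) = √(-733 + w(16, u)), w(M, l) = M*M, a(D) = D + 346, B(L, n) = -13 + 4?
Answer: 337/114046 - 3*I*√53/114046 ≈ 0.0029549 - 0.0001915*I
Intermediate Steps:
B(L, n) = -9
a(D) = 346 + D
w(M, l) = M²
N(u) = 3*I*√53 (N(u) = √(-733 + 16²) = √(-733 + 256) = √(-477) = 3*I*√53)
1/(N(64) + a(B(-30, 56))) = 1/(3*I*√53 + (346 - 9)) = 1/(3*I*√53 + 337) = 1/(337 + 3*I*√53)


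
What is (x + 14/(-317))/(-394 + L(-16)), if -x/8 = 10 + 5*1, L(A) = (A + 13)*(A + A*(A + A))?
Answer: 19027/298297 ≈ 0.063785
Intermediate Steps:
L(A) = (13 + A)*(A + 2*A**2) (L(A) = (13 + A)*(A + A*(2*A)) = (13 + A)*(A + 2*A**2))
x = -120 (x = -8*(10 + 5*1) = -8*(10 + 5) = -8*15 = -120)
(x + 14/(-317))/(-394 + L(-16)) = (-120 + 14/(-317))/(-394 - 16*(13 + 2*(-16)**2 + 27*(-16))) = (-120 + 14*(-1/317))/(-394 - 16*(13 + 2*256 - 432)) = (-120 - 14/317)/(-394 - 16*(13 + 512 - 432)) = -38054/(317*(-394 - 16*93)) = -38054/(317*(-394 - 1488)) = -38054/317/(-1882) = -38054/317*(-1/1882) = 19027/298297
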